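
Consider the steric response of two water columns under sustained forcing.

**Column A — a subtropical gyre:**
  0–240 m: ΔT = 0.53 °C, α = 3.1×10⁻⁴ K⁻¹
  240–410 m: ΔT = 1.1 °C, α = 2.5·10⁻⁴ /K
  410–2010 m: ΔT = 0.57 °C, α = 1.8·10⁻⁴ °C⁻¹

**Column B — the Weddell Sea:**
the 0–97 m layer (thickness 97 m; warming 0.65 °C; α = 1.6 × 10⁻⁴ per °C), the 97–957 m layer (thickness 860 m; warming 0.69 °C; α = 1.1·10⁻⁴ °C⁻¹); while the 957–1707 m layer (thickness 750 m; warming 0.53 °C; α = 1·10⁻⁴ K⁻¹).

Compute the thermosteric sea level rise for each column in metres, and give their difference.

A: 0.25 m; B: 0.12 m; difference 0.14 m

A 0–240 m: 3.1×10⁻⁴ × 0.53 × 240 = 0.039432 m
A 1.1 × 170 × 2.5×10⁻⁴ = 0.04675 m
A Layer 3: 1.8×10⁻⁴ × 0.57 × 1600 = 0.16416 m
A total: 0.250342 m
B 0.65 × 1.6×10⁻⁴ × 97 = 0.010088 m
B Layer 2: 0.69 × 1.1×10⁻⁴ × 860 = 0.065274 m
B Layer 3: 750 × 0.53 × 1×10⁻⁴ = 0.03975 m
B total: 0.115112 m
Difference: 0.250342 − 0.115112 = 0.13523 m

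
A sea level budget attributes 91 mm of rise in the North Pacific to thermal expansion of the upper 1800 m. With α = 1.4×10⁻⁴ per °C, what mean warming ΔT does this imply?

ΔT = Δh/(αH) = 0.091 / (1.4×10⁻⁴ × 1800) ≈ 0.3611 K

ΔT ≈ 0.361 K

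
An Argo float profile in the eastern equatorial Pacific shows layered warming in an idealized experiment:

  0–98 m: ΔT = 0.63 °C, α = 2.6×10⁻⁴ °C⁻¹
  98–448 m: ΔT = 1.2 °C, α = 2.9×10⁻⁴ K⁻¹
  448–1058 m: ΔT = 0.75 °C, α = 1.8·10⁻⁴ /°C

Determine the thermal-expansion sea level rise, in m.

about 0.220 m

2.6×10⁻⁴ × 98 × 0.63 = 0.0160524 m
Layer 2: 350 × 2.9×10⁻⁴ × 1.2 = 0.12180 m
448–1058 m: 1.8×10⁻⁴ × 610 × 0.75 = 0.08235 m
Δh = 0.0160524 + 0.12180 + 0.08235 = 0.2202024 m ≈ 0.220 m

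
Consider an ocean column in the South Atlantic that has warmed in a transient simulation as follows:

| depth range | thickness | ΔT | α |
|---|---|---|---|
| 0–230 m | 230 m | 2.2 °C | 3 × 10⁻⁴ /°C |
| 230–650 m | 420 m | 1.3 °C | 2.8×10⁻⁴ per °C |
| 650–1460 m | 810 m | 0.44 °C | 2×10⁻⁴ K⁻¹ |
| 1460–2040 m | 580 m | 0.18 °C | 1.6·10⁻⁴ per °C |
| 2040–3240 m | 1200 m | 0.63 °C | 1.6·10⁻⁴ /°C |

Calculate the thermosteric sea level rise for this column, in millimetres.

0–230 m: 2.2 × 3×10⁻⁴ × 230 = 0.15180 m
Layer 2: 420 × 1.3 × 2.8×10⁻⁴ = 0.15288 m
Layer 3: 2×10⁻⁴ × 0.44 × 810 = 0.07128 m
0.18 × 580 × 1.6×10⁻⁴ = 0.016704 m
Layer 5: 1.6×10⁻⁴ × 0.63 × 1200 = 0.12096 m
Δh = 0.15180 + 0.15288 + 0.07128 + 0.016704 + 0.12096 = 0.513624 m ≈ 514 mm

514 mm of thermosteric rise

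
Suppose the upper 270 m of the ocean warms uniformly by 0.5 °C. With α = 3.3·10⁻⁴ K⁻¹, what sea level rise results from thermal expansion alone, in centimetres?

4.46 cm

Δh = αΔT·H = 3.3×10⁻⁴ × 0.5 × 270 = 0.04455 m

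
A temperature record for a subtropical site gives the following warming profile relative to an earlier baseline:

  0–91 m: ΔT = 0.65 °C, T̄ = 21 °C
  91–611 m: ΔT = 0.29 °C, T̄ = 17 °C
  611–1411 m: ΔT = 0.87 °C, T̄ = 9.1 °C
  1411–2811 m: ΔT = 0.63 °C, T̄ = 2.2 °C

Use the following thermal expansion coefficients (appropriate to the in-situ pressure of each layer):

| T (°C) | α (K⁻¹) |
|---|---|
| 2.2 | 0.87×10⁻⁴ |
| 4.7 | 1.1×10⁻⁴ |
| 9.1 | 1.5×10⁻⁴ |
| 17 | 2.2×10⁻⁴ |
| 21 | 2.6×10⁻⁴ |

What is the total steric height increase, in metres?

about 0.230 m

Layer 1 at 21 °C → α = 2.6×10⁻⁴ K⁻¹
Layer 2 at 17 °C → α = 2.2×10⁻⁴ K⁻¹
Layer 3 at 9.1 °C → α = 1.5×10⁻⁴ K⁻¹
Layer 4 at 2.2 °C → α = 0.87×10⁻⁴ K⁻¹
Layer 1: 91 × 0.65 × 2.6×10⁻⁴ = 0.015379 m
Layer 2: 520 × 0.29 × 2.2×10⁻⁴ = 0.033176 m
0.87 × 800 × 1.5×10⁻⁴ = 0.10440 m
1400 × 0.63 × 0.87×10⁻⁴ = 0.076734 m
Δh = 0.015379 + 0.033176 + 0.10440 + 0.076734 = 0.229689 m ≈ 0.230 m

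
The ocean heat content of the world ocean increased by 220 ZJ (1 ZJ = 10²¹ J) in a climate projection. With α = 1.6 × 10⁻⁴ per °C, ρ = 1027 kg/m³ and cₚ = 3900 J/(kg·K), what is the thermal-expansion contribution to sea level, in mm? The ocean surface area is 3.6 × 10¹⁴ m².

Δh ≈ 24.4 mm

Per unit area: Q = 220×10²¹ / (3.6×10¹⁴) ≈ 6.111×10⁸ J/m²
Δh = αQ/(ρcₚ) = 1.6×10⁻⁴ × 6.111×10⁸ / (1027 × 3900) ≈ 0.024412 m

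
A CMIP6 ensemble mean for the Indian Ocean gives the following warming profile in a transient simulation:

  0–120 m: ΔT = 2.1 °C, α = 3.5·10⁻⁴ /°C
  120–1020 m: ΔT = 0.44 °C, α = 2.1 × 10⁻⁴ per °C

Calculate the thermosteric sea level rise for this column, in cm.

Layer 1: 120 × 3.5×10⁻⁴ × 2.1 = 0.08820 m
900 × 2.1×10⁻⁴ × 0.44 = 0.08316 m
Δh = 0.08820 + 0.08316 = 0.17136 m

Δh ≈ 17 cm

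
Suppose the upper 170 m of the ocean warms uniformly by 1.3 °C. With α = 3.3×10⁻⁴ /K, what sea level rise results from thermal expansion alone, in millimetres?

Δh = αΔT·H = 3.3×10⁻⁴ × 1.3 × 170 = 0.07293 m

Δh ≈ 72.9 mm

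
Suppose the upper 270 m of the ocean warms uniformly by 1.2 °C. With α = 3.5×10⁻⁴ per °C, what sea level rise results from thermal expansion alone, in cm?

Δh = αΔT·H = 3.5×10⁻⁴ × 1.2 × 270 = 0.11340 m

Δh = 11 cm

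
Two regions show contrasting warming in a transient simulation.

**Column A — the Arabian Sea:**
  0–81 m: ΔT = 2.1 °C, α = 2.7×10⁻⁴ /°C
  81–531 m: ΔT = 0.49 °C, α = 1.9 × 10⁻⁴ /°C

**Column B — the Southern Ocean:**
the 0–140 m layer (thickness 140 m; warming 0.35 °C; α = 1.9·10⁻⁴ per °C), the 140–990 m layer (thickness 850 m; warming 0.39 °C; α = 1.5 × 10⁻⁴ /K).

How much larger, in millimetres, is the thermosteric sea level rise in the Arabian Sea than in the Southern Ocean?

Δh_A − Δh_B ≈ 28.8 mm

A 2.1 × 81 × 2.7×10⁻⁴ = 0.045927 m
A 450 × 1.9×10⁻⁴ × 0.49 = 0.041895 m
A total: 0.087822 m
B 0.35 × 140 × 1.9×10⁻⁴ = 0.00931 m
B 850 × 0.39 × 1.5×10⁻⁴ = 0.049725 m
B total: 0.059035 m
Difference: 0.087822 − 0.059035 = 0.028787 m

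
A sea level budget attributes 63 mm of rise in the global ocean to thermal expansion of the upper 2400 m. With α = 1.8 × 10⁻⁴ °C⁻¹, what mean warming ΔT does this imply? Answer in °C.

0.146 °C

ΔT = Δh/(αH) = 0.063 / (1.8×10⁻⁴ × 2400) ≈ 0.1458 °C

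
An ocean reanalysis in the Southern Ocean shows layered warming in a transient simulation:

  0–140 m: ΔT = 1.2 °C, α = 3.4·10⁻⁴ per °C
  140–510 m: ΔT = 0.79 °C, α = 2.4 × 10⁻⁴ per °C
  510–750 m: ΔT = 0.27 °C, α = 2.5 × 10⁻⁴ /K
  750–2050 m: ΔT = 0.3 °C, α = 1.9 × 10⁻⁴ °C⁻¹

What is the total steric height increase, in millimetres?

Δh = 218 mm

0–140 m: 1.2 × 140 × 3.4×10⁻⁴ = 0.05712 m
Layer 2: 370 × 0.79 × 2.4×10⁻⁴ = 0.070152 m
510–750 m: 0.27 × 2.5×10⁻⁴ × 240 = 0.01620 m
750–2050 m: 1.9×10⁻⁴ × 0.3 × 1300 = 0.07410 m
Δh = 0.05712 + 0.070152 + 0.01620 + 0.07410 = 0.217572 m ≈ 218 mm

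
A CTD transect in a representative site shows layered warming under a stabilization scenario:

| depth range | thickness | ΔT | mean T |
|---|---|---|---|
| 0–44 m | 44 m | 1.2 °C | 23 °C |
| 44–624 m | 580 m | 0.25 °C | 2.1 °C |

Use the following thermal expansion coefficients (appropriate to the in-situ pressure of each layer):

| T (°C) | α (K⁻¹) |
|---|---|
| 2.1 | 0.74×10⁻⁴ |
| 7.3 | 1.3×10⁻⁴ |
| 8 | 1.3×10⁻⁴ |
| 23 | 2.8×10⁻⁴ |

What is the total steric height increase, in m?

0.0255 m of thermosteric rise

Layer 1 at 23 °C → α = 2.8×10⁻⁴ K⁻¹
Layer 2 at 2.1 °C → α = 0.74×10⁻⁴ K⁻¹
Layer 1: 2.8×10⁻⁴ × 1.2 × 44 = 0.014784 m
580 × 0.25 × 0.74×10⁻⁴ = 0.01073 m
Δh = 0.014784 + 0.01073 = 0.025514 m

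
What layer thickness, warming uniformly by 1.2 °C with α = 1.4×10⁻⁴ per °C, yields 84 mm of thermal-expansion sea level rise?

H ≈ 500 m

H = Δh/(αΔT) = 0.084 / (1.4×10⁻⁴ × 1.2) = 500.0 m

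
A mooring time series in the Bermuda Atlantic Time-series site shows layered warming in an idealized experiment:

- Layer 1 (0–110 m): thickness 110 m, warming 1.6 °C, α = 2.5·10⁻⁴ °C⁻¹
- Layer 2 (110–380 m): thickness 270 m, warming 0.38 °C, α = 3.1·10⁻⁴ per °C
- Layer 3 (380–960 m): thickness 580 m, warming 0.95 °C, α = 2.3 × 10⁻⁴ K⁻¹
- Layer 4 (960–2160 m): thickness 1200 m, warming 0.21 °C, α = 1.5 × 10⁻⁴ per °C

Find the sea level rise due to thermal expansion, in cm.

1.6 × 2.5×10⁻⁴ × 110 = 0.04400 m
Layer 2: 270 × 0.38 × 3.1×10⁻⁴ = 0.031806 m
0.95 × 580 × 2.3×10⁻⁴ = 0.12673 m
Layer 4: 1.5×10⁻⁴ × 1200 × 0.21 = 0.03780 m
Δh = 0.04400 + 0.031806 + 0.12673 + 0.03780 = 0.240336 m

Δh ≈ 24 cm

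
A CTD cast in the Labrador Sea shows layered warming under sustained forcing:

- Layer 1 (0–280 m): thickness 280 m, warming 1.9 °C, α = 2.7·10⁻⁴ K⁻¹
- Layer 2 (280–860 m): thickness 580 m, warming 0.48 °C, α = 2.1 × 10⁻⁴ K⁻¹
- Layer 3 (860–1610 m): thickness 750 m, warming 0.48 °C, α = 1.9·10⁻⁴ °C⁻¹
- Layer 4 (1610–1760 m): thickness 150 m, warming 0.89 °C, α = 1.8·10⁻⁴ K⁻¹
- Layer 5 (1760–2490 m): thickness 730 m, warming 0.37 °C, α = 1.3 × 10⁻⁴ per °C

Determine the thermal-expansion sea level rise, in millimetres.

2.7×10⁻⁴ × 280 × 1.9 = 0.14364 m
280–860 m: 0.48 × 580 × 2.1×10⁻⁴ = 0.058464 m
Layer 3: 0.48 × 750 × 1.9×10⁻⁴ = 0.06840 m
1610–1760 m: 150 × 0.89 × 1.8×10⁻⁴ = 0.02403 m
Layer 5: 1.3×10⁻⁴ × 730 × 0.37 = 0.035113 m
Δh = 0.14364 + 0.058464 + 0.06840 + 0.02403 + 0.035113 = 0.329647 m ≈ 330 mm

330 mm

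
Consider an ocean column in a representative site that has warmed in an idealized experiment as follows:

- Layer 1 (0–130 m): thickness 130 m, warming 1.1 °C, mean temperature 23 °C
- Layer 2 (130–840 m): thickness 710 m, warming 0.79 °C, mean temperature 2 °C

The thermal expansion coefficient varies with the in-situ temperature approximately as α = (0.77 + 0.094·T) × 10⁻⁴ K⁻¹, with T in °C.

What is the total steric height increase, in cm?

Layer 1: α = (0.77 + 0.094×23)×10⁻⁴ = 2.932×10⁻⁴ K⁻¹
Layer 2: α = (0.77 + 0.094×2)×10⁻⁴ = 0.958×10⁻⁴ K⁻¹
0–130 m: 1.1 × 2.932×10⁻⁴ × 130 = 0.0419276 m
130–840 m: 0.958×10⁻⁴ × 710 × 0.79 = 0.05373422 m
Δh = 0.0419276 + 0.05373422 = 0.09566182 m ≈ 9.57 cm

9.57 cm of thermosteric rise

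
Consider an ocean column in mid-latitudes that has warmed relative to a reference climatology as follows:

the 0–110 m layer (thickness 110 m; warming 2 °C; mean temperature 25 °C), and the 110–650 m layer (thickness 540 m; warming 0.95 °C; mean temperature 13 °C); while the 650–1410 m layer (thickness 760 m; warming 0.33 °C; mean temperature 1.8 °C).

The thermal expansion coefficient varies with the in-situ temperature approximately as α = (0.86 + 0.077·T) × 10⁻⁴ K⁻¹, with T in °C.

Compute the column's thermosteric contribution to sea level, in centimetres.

Layer 1: α = (0.86 + 0.077×25)×10⁻⁴ = 2.785×10⁻⁴ K⁻¹
Layer 2: α = (0.86 + 0.077×13)×10⁻⁴ = 1.861×10⁻⁴ K⁻¹
Layer 3: α = (0.86 + 0.077×1.8)×10⁻⁴ = 0.9986×10⁻⁴ K⁻¹
0–110 m: 2.785×10⁻⁴ × 110 × 2 = 0.06127 m
110–650 m: 540 × 1.861×10⁻⁴ × 0.95 = 0.0954693 m
0.9986×10⁻⁴ × 0.33 × 760 = 0.025044888 m
Δh = 0.06127 + 0.0954693 + 0.025044888 = 0.181784188 m ≈ 18 cm

about 18 cm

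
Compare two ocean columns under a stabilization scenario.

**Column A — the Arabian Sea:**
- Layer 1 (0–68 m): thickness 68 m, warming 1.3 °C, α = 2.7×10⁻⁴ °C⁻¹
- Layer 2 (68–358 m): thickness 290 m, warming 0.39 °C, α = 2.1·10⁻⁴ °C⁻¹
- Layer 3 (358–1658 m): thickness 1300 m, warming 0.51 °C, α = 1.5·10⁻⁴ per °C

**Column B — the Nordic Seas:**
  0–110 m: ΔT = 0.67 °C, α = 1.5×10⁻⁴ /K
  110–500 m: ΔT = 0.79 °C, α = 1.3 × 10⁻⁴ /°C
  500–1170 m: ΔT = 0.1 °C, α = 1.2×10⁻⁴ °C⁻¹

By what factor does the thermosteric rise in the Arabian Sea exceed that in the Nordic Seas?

≈ 2.49×

A 0–68 m: 68 × 2.7×10⁻⁴ × 1.3 = 0.023868 m
A 68–358 m: 0.39 × 290 × 2.1×10⁻⁴ = 0.023751 m
A 1.5×10⁻⁴ × 1300 × 0.51 = 0.09945 m
A total: 0.147069 m
B 0.67 × 110 × 1.5×10⁻⁴ = 0.011055 m
B 0.79 × 390 × 1.3×10⁻⁴ = 0.040053 m
B Layer 3: 1.2×10⁻⁴ × 670 × 0.1 = 0.00804 m
B total: 0.059148 m
Ratio: 0.147069 / 0.059148 ≈ 2.486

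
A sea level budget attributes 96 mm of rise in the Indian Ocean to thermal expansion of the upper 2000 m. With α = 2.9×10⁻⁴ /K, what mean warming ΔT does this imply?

ΔT = Δh/(αH) = 0.096 / (2.9×10⁻⁴ × 2000) ≈ 0.1655 °C

0.17 °C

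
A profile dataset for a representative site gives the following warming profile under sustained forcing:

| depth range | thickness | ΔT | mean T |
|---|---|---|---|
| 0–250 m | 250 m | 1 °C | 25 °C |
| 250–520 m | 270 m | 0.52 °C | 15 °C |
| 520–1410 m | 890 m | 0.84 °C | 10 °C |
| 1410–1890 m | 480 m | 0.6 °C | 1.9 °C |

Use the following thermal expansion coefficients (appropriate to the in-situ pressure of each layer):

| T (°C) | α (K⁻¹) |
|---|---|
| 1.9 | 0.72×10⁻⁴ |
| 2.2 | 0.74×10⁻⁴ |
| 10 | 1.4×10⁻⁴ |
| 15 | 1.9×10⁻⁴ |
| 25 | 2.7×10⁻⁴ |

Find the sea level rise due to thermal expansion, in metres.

Layer 1 at 25 °C → α = 2.7×10⁻⁴ K⁻¹
Layer 2 at 15 °C → α = 1.9×10⁻⁴ K⁻¹
Layer 3 at 10 °C → α = 1.4×10⁻⁴ K⁻¹
Layer 4 at 1.9 °C → α = 0.72×10⁻⁴ K⁻¹
Layer 1: 2.7×10⁻⁴ × 250 × 1 = 0.06750 m
0.52 × 270 × 1.9×10⁻⁴ = 0.026676 m
1.4×10⁻⁴ × 0.84 × 890 = 0.104664 m
480 × 0.72×10⁻⁴ × 0.6 = 0.020736 m
Δh = 0.06750 + 0.026676 + 0.104664 + 0.020736 = 0.219576 m ≈ 0.22 m

Δh = 0.22 m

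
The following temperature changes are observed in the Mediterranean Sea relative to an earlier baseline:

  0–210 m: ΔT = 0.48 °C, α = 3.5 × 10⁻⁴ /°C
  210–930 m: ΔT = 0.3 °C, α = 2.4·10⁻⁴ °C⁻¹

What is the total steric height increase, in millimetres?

87.1 mm

0–210 m: 0.48 × 3.5×10⁻⁴ × 210 = 0.03528 m
210–930 m: 720 × 2.4×10⁻⁴ × 0.3 = 0.05184 m
Δh = 0.03528 + 0.05184 = 0.08712 m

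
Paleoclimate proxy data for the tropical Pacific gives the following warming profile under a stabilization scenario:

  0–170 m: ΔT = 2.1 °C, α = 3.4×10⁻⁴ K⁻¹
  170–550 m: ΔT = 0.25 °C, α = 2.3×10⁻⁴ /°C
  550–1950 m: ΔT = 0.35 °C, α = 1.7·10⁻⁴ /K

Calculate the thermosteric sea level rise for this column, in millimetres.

227 mm

Layer 1: 170 × 2.1 × 3.4×10⁻⁴ = 0.12138 m
Layer 2: 0.25 × 2.3×10⁻⁴ × 380 = 0.02185 m
Layer 3: 1.7×10⁻⁴ × 0.35 × 1400 = 0.08330 m
Δh = 0.12138 + 0.02185 + 0.08330 = 0.22653 m ≈ 227 mm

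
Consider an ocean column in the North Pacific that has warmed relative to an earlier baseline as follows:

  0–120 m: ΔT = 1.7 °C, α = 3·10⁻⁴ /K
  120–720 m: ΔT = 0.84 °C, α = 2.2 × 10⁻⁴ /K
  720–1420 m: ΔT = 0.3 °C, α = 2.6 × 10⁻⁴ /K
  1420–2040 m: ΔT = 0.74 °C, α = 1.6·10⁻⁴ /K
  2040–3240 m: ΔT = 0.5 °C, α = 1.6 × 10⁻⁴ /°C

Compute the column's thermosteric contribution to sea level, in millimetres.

Δh ≈ 400 mm

Layer 1: 120 × 1.7 × 3×10⁻⁴ = 0.06120 m
Layer 2: 600 × 2.2×10⁻⁴ × 0.84 = 0.11088 m
Layer 3: 0.3 × 2.6×10⁻⁴ × 700 = 0.05460 m
Layer 4: 1.6×10⁻⁴ × 620 × 0.74 = 0.073408 m
1.6×10⁻⁴ × 0.5 × 1200 = 0.09600 m
Δh = 0.06120 + 0.11088 + 0.05460 + 0.073408 + 0.09600 = 0.396088 m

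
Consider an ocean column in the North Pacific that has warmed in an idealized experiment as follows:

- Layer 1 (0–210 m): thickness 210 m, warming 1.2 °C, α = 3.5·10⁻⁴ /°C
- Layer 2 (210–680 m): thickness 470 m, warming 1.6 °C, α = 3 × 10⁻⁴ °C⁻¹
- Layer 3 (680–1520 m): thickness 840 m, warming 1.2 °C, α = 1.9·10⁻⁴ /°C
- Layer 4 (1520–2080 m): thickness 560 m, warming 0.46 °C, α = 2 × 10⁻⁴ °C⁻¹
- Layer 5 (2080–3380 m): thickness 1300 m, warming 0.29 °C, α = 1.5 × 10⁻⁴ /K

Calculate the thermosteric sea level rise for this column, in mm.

0–210 m: 1.2 × 3.5×10⁻⁴ × 210 = 0.08820 m
210–680 m: 470 × 1.6 × 3×10⁻⁴ = 0.22560 m
1.2 × 1.9×10⁻⁴ × 840 = 0.19152 m
Layer 4: 2×10⁻⁴ × 0.46 × 560 = 0.05152 m
2080–3380 m: 0.29 × 1.5×10⁻⁴ × 1300 = 0.05655 m
Δh = 0.08820 + 0.22560 + 0.19152 + 0.05152 + 0.05655 = 0.61339 m ≈ 613 mm

Δh ≈ 613 mm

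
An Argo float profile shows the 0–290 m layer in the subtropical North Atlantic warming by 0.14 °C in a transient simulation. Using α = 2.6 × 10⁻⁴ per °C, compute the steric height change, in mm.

about 11 mm

Δh = αΔT·H = 2.6×10⁻⁴ × 0.14 × 290 = 0.010556 m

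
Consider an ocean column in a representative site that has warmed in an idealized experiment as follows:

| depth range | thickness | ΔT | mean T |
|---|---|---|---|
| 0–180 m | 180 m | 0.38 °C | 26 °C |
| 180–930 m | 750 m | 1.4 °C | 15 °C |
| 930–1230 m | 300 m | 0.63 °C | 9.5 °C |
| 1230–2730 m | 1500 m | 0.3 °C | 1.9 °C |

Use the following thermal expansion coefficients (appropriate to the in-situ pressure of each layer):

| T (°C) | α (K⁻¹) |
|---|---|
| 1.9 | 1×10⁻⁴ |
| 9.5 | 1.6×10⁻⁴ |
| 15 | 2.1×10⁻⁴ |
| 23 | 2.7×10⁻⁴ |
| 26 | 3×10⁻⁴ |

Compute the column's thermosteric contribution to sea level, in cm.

Layer 1 at 26 °C → α = 3×10⁻⁴ K⁻¹
Layer 2 at 15 °C → α = 2.1×10⁻⁴ K⁻¹
Layer 3 at 9.5 °C → α = 1.6×10⁻⁴ K⁻¹
Layer 4 at 1.9 °C → α = 1×10⁻⁴ K⁻¹
0–180 m: 3×10⁻⁴ × 0.38 × 180 = 0.02052 m
750 × 1.4 × 2.1×10⁻⁴ = 0.22050 m
Layer 3: 1.6×10⁻⁴ × 300 × 0.63 = 0.03024 m
1230–2730 m: 1500 × 0.3 × 1×10⁻⁴ = 0.04500 m
Δh = 0.02052 + 0.22050 + 0.03024 + 0.04500 = 0.31626 m ≈ 31.6 cm

about 31.6 cm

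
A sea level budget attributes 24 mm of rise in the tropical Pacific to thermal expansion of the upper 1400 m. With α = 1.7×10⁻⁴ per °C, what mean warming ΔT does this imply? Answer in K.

ΔT = Δh/(αH) = 0.024 / (1.7×10⁻⁴ × 1400) ≈ 0.1008 K

about 0.10 K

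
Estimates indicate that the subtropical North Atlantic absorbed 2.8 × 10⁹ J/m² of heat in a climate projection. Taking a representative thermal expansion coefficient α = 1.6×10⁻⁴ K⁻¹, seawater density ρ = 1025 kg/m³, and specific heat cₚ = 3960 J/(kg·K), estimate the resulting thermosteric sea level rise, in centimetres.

Δh = αQ/(ρcₚ) = 1.6×10⁻⁴ × 2.8×10⁹ / (1025 × 3960) ≈ 0.11037 m

about 11 cm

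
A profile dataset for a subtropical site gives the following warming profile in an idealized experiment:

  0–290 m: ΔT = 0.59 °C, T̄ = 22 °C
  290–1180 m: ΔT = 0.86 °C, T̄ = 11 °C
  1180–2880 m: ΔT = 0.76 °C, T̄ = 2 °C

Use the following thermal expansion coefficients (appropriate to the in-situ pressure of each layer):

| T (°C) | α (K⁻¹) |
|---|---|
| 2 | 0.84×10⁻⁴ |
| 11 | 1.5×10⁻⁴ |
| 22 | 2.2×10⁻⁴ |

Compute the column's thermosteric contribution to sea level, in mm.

Layer 1 at 22 °C → α = 2.2×10⁻⁴ K⁻¹
Layer 2 at 11 °C → α = 1.5×10⁻⁴ K⁻¹
Layer 3 at 2 °C → α = 0.84×10⁻⁴ K⁻¹
Layer 1: 2.2×10⁻⁴ × 0.59 × 290 = 0.037642 m
290–1180 m: 1.5×10⁻⁴ × 0.86 × 890 = 0.11481 m
1700 × 0.76 × 0.84×10⁻⁴ = 0.108528 m
Δh = 0.037642 + 0.11481 + 0.108528 = 0.26098 m

261 mm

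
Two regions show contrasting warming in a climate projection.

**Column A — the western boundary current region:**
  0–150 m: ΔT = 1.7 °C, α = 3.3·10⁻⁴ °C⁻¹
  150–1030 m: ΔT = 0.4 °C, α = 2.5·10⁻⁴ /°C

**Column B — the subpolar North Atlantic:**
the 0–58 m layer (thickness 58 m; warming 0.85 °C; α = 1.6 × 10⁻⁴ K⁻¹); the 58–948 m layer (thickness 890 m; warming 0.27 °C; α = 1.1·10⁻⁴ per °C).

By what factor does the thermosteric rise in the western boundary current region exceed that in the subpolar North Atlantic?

a factor of 5.02

A Layer 1: 1.7 × 3.3×10⁻⁴ × 150 = 0.08415 m
A 150–1030 m: 880 × 2.5×10⁻⁴ × 0.4 = 0.08800 m
A total: 0.17215 m
B 0–58 m: 0.85 × 58 × 1.6×10⁻⁴ = 0.007888 m
B 58–948 m: 0.27 × 1.1×10⁻⁴ × 890 = 0.026433 m
B total: 0.034321 m
Ratio: 0.17215 / 0.034321 ≈ 5.016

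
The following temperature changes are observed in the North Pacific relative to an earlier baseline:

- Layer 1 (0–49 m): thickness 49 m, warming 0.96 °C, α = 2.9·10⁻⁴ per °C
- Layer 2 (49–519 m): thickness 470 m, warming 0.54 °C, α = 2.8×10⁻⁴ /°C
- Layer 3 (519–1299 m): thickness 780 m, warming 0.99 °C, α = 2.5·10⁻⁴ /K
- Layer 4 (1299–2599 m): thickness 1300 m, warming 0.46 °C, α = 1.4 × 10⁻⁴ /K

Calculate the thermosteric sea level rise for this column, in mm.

Layer 1: 0.96 × 2.9×10⁻⁴ × 49 = 0.0136416 m
49–519 m: 470 × 0.54 × 2.8×10⁻⁴ = 0.071064 m
519–1299 m: 2.5×10⁻⁴ × 780 × 0.99 = 0.19305 m
0.46 × 1300 × 1.4×10⁻⁴ = 0.08372 m
Δh = 0.0136416 + 0.071064 + 0.19305 + 0.08372 = 0.3614756 m

360 mm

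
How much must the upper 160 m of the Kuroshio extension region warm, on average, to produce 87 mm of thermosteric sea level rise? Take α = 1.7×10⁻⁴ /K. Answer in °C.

ΔT = Δh/(αH) = 0.087 / (1.7×10⁻⁴ × 160) ≈ 3.199 °C

about 3.20 °C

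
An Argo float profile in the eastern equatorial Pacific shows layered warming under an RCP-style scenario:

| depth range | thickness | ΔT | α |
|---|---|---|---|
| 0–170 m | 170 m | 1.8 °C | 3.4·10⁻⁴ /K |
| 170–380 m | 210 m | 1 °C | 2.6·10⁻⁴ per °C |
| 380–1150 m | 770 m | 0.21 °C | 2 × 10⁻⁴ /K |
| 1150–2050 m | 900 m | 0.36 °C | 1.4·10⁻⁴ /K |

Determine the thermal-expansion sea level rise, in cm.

Δh = 24 cm

0–170 m: 3.4×10⁻⁴ × 170 × 1.8 = 0.10404 m
2.6×10⁻⁴ × 210 × 1 = 0.05460 m
380–1150 m: 2×10⁻⁴ × 0.21 × 770 = 0.03234 m
1.4×10⁻⁴ × 900 × 0.36 = 0.04536 m
Δh = 0.10404 + 0.05460 + 0.03234 + 0.04536 = 0.23634 m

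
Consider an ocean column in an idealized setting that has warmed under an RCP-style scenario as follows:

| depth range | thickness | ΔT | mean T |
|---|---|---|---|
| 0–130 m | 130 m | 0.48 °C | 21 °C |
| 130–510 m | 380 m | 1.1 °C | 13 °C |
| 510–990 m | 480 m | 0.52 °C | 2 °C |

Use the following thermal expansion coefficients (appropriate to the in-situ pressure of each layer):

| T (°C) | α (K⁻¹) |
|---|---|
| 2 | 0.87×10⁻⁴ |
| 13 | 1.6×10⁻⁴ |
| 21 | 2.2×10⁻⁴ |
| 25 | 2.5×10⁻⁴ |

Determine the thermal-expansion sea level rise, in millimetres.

Δh ≈ 100 mm

Layer 1 at 21 °C → α = 2.2×10⁻⁴ K⁻¹
Layer 2 at 13 °C → α = 1.6×10⁻⁴ K⁻¹
Layer 3 at 2 °C → α = 0.87×10⁻⁴ K⁻¹
Layer 1: 2.2×10⁻⁴ × 0.48 × 130 = 0.013728 m
Layer 2: 1.6×10⁻⁴ × 380 × 1.1 = 0.06688 m
Layer 3: 480 × 0.52 × 0.87×10⁻⁴ = 0.0217152 m
Δh = 0.013728 + 0.06688 + 0.0217152 = 0.1023232 m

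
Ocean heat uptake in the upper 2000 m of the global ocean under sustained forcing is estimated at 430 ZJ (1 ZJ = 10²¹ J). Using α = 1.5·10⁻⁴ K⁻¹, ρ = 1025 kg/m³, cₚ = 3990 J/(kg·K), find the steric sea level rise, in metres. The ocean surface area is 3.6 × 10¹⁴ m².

Δh = 0.0438 m

Per unit area: Q = 430×10²¹ / (3.6×10¹⁴) ≈ 1.194×10⁹ J/m²
Δh = αQ/(ρcₚ) = 1.5×10⁻⁴ × 1.194×10⁹ / (1025 × 3990) ≈ 0.043792 m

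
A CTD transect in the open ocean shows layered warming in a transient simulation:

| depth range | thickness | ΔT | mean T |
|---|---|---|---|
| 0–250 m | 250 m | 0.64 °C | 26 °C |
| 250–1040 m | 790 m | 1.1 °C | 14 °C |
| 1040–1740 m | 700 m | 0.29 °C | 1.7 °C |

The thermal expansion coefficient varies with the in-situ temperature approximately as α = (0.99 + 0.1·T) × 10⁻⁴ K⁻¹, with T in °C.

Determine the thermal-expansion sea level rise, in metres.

Δh ≈ 0.289 m

Layer 1: α = (0.99 + 0.1×26)×10⁻⁴ = 3.59×10⁻⁴ K⁻¹
Layer 2: α = (0.99 + 0.1×14)×10⁻⁴ = 2.39×10⁻⁴ K⁻¹
Layer 3: α = (0.99 + 0.1×1.7)×10⁻⁴ = 1.16×10⁻⁴ K⁻¹
0–250 m: 0.64 × 3.59×10⁻⁴ × 250 = 0.05744 m
790 × 2.39×10⁻⁴ × 1.1 = 0.207691 m
1040–1740 m: 0.29 × 700 × 1.16×10⁻⁴ = 0.023548 m
Δh = 0.05744 + 0.207691 + 0.023548 = 0.288679 m ≈ 0.289 m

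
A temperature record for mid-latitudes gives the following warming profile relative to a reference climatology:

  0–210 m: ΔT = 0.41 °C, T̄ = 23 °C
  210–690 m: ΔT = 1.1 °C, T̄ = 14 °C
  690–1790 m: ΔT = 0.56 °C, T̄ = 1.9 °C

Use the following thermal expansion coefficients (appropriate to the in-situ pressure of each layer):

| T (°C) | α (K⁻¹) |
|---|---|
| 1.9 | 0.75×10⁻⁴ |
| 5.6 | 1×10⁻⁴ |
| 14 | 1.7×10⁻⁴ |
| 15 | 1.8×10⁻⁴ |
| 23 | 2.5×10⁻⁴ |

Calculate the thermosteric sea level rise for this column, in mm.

Layer 1 at 23 °C → α = 2.5×10⁻⁴ K⁻¹
Layer 2 at 14 °C → α = 1.7×10⁻⁴ K⁻¹
Layer 3 at 1.9 °C → α = 0.75×10⁻⁴ K⁻¹
Layer 1: 210 × 0.41 × 2.5×10⁻⁴ = 0.021525 m
210–690 m: 1.7×10⁻⁴ × 480 × 1.1 = 0.08976 m
1100 × 0.56 × 0.75×10⁻⁴ = 0.04620 m
Δh = 0.021525 + 0.08976 + 0.04620 = 0.157485 m

about 157 mm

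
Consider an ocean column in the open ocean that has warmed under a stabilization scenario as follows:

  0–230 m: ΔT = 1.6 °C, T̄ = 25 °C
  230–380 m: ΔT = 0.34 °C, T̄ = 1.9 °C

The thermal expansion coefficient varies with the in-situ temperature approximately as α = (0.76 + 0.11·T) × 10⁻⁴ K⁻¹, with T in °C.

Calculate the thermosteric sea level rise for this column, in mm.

Δh ≈ 130 mm

Layer 1: α = (0.76 + 0.11×25)×10⁻⁴ = 3.51×10⁻⁴ K⁻¹
Layer 2: α = (0.76 + 0.11×1.9)×10⁻⁴ = 0.969×10⁻⁴ K⁻¹
3.51×10⁻⁴ × 230 × 1.6 = 0.129168 m
0.969×10⁻⁴ × 150 × 0.34 = 0.0049419 m
Δh = 0.129168 + 0.0049419 = 0.1341099 m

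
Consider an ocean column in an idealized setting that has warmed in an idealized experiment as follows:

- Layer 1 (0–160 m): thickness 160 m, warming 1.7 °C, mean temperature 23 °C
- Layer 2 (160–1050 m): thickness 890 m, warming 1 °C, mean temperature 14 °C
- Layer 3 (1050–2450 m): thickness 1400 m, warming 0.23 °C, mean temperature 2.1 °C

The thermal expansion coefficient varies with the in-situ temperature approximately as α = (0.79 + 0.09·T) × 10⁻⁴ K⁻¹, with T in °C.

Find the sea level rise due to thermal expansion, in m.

0.292 m of thermosteric rise

Layer 1: α = (0.79 + 0.09×23)×10⁻⁴ = 2.86×10⁻⁴ K⁻¹
Layer 2: α = (0.79 + 0.09×14)×10⁻⁴ = 2.05×10⁻⁴ K⁻¹
Layer 3: α = (0.79 + 0.09×2.1)×10⁻⁴ = 0.979×10⁻⁴ K⁻¹
160 × 1.7 × 2.86×10⁻⁴ = 0.077792 m
160–1050 m: 2.05×10⁻⁴ × 1 × 890 = 0.18245 m
Layer 3: 0.979×10⁻⁴ × 1400 × 0.23 = 0.0315238 m
Δh = 0.077792 + 0.18245 + 0.0315238 = 0.2917658 m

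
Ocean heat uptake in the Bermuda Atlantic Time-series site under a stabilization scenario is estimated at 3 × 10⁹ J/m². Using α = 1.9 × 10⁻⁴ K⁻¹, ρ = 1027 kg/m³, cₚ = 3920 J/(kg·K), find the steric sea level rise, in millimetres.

Δh = 142 mm

Δh = αQ/(ρcₚ) = 1.9×10⁻⁴ × 3×10⁹ / (1027 × 3920) ≈ 0.14159 m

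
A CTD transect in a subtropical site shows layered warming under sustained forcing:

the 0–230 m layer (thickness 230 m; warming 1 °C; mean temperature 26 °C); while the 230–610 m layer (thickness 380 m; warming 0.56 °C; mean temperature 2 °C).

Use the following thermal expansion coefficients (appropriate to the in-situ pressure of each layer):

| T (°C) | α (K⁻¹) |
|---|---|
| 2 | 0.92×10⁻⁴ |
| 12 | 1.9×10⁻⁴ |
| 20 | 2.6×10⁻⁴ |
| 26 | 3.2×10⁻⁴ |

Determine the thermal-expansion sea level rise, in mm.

Δh = 93 mm

Layer 1 at 26 °C → α = 3.2×10⁻⁴ K⁻¹
Layer 2 at 2 °C → α = 0.92×10⁻⁴ K⁻¹
0–230 m: 230 × 1 × 3.2×10⁻⁴ = 0.07360 m
230–610 m: 0.56 × 380 × 0.92×10⁻⁴ = 0.0195776 m
Δh = 0.07360 + 0.0195776 = 0.0931776 m ≈ 93 mm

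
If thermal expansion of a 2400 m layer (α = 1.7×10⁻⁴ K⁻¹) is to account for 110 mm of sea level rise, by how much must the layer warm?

ΔT = Δh/(αH) = 0.11 / (1.7×10⁻⁴ × 2400) ≈ 0.2696 °C

about 0.270 °C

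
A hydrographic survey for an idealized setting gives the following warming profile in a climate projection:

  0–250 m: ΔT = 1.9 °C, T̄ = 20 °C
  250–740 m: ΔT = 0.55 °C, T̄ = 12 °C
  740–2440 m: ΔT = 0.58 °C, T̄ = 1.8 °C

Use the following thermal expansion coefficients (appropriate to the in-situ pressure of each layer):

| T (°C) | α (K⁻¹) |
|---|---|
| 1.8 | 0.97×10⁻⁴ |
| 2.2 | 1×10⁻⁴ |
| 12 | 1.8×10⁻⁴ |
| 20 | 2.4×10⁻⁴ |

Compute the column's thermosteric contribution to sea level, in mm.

Δh ≈ 258 mm

Layer 1 at 20 °C → α = 2.4×10⁻⁴ K⁻¹
Layer 2 at 12 °C → α = 1.8×10⁻⁴ K⁻¹
Layer 3 at 1.8 °C → α = 0.97×10⁻⁴ K⁻¹
2.4×10⁻⁴ × 1.9 × 250 = 0.11400 m
1.8×10⁻⁴ × 490 × 0.55 = 0.04851 m
0.58 × 1700 × 0.97×10⁻⁴ = 0.095642 m
Δh = 0.11400 + 0.04851 + 0.095642 = 0.258152 m ≈ 258 mm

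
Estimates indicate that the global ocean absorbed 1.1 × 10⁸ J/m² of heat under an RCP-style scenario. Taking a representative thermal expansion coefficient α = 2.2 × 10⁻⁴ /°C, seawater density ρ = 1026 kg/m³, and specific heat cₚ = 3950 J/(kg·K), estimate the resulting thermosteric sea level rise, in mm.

Δh = 5.97 mm

Δh = αQ/(ρcₚ) = 2.2×10⁻⁴ × 1.1×10⁸ / (1026 × 3950) ≈ 0.0059713 m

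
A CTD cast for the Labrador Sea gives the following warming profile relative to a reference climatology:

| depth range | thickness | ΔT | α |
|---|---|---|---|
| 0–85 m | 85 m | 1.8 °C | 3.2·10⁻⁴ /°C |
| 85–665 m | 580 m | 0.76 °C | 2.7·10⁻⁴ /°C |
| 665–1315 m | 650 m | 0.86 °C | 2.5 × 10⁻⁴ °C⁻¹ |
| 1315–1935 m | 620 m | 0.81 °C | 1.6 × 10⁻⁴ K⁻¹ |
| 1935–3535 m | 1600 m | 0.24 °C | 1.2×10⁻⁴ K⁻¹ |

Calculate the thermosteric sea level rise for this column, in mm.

Layer 1: 1.8 × 85 × 3.2×10⁻⁴ = 0.04896 m
85–665 m: 2.7×10⁻⁴ × 580 × 0.76 = 0.119016 m
Layer 3: 650 × 2.5×10⁻⁴ × 0.86 = 0.13975 m
0.81 × 620 × 1.6×10⁻⁴ = 0.080352 m
1935–3535 m: 1600 × 1.2×10⁻⁴ × 0.24 = 0.04608 m
Δh = 0.04896 + 0.119016 + 0.13975 + 0.080352 + 0.04608 = 0.434158 m

Δh = 430 mm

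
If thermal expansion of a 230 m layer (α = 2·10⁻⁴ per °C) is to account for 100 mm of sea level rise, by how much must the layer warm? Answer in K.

ΔT = Δh/(αH) = 0.1 / (2×10⁻⁴ × 230) ≈ 2.174 K

2.2 K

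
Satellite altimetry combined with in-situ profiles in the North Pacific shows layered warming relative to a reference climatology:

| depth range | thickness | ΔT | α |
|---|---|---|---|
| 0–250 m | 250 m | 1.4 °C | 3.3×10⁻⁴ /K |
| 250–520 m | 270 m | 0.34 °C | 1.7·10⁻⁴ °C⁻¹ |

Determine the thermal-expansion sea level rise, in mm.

0–250 m: 250 × 1.4 × 3.3×10⁻⁴ = 0.11550 m
250–520 m: 1.7×10⁻⁴ × 0.34 × 270 = 0.015606 m
Δh = 0.11550 + 0.015606 = 0.131106 m

131 mm of thermosteric rise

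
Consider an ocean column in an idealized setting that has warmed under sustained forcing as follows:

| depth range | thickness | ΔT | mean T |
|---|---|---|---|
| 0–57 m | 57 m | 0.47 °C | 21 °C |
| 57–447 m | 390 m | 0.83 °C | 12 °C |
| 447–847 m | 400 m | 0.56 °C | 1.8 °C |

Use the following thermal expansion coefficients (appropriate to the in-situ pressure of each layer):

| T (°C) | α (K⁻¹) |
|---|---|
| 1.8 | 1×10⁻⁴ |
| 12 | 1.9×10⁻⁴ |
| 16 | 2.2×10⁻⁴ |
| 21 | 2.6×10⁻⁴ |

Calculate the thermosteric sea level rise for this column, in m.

0.091 m of thermosteric rise

Layer 1 at 21 °C → α = 2.6×10⁻⁴ K⁻¹
Layer 2 at 12 °C → α = 1.9×10⁻⁴ K⁻¹
Layer 3 at 1.8 °C → α = 1×10⁻⁴ K⁻¹
0.47 × 57 × 2.6×10⁻⁴ = 0.0069654 m
57–447 m: 390 × 0.83 × 1.9×10⁻⁴ = 0.061503 m
447–847 m: 0.56 × 400 × 1×10⁻⁴ = 0.02240 m
Δh = 0.0069654 + 0.061503 + 0.02240 = 0.0908684 m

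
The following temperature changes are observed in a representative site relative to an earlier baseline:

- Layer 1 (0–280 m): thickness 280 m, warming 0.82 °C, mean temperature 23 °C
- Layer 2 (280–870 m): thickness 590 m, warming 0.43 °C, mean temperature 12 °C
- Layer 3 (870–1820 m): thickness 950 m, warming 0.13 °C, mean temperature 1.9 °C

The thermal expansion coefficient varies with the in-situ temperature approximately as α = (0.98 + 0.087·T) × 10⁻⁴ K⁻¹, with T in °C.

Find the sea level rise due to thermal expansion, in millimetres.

Layer 1: α = (0.98 + 0.087×23)×10⁻⁴ = 2.981×10⁻⁴ K⁻¹
Layer 2: α = (0.98 + 0.087×12)×10⁻⁴ = 2.024×10⁻⁴ K⁻¹
Layer 3: α = (0.98 + 0.087×1.9)×10⁻⁴ = 1.1453×10⁻⁴ K⁻¹
Layer 1: 0.82 × 2.981×10⁻⁴ × 280 = 0.06844376 m
0.43 × 2.024×10⁻⁴ × 590 = 0.05134888 m
870–1820 m: 0.13 × 1.1453×10⁻⁴ × 950 = 0.014144455 m
Δh = 0.06844376 + 0.05134888 + 0.014144455 = 0.133937095 m ≈ 134 mm

about 134 mm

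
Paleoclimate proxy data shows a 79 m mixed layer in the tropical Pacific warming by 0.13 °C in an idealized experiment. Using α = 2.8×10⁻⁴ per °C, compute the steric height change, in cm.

Δh = αΔT·H = 2.8×10⁻⁴ × 0.13 × 79 = 0.0028756 m

Δh = 0.288 cm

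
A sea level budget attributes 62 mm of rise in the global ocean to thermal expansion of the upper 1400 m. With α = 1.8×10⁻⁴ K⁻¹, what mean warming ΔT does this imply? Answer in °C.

ΔT = Δh/(αH) = 0.062 / (1.8×10⁻⁴ × 1400) ≈ 0.2460 °C

ΔT ≈ 0.246 °C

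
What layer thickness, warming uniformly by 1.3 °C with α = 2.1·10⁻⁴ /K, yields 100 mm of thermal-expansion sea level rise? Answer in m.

about 366 m

H = Δh/(αΔT) = 0.1 / (2.1×10⁻⁴ × 1.3) ≈ 366.3 m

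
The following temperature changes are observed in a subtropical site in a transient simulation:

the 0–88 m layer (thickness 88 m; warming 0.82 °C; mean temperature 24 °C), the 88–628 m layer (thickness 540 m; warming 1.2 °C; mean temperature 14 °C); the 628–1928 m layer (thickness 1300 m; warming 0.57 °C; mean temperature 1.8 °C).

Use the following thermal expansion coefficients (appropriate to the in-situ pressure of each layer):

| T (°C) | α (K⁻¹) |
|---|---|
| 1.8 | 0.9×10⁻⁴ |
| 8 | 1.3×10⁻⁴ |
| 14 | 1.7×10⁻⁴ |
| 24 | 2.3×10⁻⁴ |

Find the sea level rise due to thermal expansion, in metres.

Layer 1 at 24 °C → α = 2.3×10⁻⁴ K⁻¹
Layer 2 at 14 °C → α = 1.7×10⁻⁴ K⁻¹
Layer 3 at 1.8 °C → α = 0.9×10⁻⁴ K⁻¹
2.3×10⁻⁴ × 0.82 × 88 = 0.0165968 m
1.7×10⁻⁴ × 540 × 1.2 = 0.11016 m
0.9×10⁻⁴ × 1300 × 0.57 = 0.06669 m
Δh = 0.0165968 + 0.11016 + 0.06669 = 0.1934468 m

0.193 m of thermosteric rise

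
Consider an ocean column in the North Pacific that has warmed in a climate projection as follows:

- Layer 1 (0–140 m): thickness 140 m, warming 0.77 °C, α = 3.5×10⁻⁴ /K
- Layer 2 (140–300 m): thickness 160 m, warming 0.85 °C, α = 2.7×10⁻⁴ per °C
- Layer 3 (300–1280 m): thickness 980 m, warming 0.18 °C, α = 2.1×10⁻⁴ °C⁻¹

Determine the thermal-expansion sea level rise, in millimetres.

0–140 m: 3.5×10⁻⁴ × 140 × 0.77 = 0.03773 m
140–300 m: 0.85 × 2.7×10⁻⁴ × 160 = 0.03672 m
980 × 0.18 × 2.1×10⁻⁴ = 0.037044 m
Δh = 0.03773 + 0.03672 + 0.037044 = 0.111494 m

111 mm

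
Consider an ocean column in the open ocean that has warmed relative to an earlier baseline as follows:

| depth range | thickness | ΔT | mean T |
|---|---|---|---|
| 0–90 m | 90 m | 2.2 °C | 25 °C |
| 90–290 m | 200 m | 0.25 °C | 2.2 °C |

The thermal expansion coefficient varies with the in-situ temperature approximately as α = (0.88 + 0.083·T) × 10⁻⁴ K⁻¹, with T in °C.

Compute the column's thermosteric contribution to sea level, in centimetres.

Layer 1: α = (0.88 + 0.083×25)×10⁻⁴ = 2.955×10⁻⁴ K⁻¹
Layer 2: α = (0.88 + 0.083×2.2)×10⁻⁴ = 1.0626×10⁻⁴ K⁻¹
0–90 m: 2.2 × 90 × 2.955×10⁻⁴ = 0.058509 m
200 × 1.0626×10⁻⁴ × 0.25 = 0.005313 m
Δh = 0.058509 + 0.005313 = 0.063822 m ≈ 6.38 cm

about 6.38 cm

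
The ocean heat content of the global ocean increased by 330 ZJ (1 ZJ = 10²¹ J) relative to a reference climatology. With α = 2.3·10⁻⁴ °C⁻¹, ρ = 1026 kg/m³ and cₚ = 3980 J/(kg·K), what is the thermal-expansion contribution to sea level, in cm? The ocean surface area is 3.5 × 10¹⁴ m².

Per unit area: Q = 330×10²¹ / (3.5×10¹⁴) ≈ 9.429×10⁸ J/m²
Δh = αQ/(ρcₚ) = 2.3×10⁻⁴ × 9.429×10⁸ / (1026 × 3980) ≈ 0.053108 m

about 5.3 cm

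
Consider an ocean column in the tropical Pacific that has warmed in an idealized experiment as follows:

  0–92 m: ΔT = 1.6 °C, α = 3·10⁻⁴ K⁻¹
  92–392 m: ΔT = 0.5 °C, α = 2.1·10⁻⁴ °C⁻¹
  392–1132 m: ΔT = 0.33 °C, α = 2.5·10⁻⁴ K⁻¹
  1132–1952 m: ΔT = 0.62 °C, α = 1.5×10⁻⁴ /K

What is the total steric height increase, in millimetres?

about 210 mm

0–92 m: 3×10⁻⁴ × 1.6 × 92 = 0.04416 m
Layer 2: 300 × 0.5 × 2.1×10⁻⁴ = 0.03150 m
Layer 3: 2.5×10⁻⁴ × 740 × 0.33 = 0.06105 m
Layer 4: 820 × 0.62 × 1.5×10⁻⁴ = 0.07626 m
Δh = 0.04416 + 0.03150 + 0.06105 + 0.07626 = 0.21297 m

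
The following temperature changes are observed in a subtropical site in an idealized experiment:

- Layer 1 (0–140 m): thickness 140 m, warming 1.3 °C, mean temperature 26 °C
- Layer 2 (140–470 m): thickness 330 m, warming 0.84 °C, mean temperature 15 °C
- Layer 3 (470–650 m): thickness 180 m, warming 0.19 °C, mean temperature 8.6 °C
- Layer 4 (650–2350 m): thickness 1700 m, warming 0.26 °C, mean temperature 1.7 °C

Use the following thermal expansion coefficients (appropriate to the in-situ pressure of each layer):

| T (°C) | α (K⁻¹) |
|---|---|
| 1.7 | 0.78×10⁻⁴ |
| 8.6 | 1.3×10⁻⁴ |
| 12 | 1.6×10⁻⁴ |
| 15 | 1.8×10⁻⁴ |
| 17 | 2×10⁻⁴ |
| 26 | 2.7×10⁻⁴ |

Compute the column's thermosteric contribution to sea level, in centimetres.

about 13.8 cm

Layer 1 at 26 °C → α = 2.7×10⁻⁴ K⁻¹
Layer 2 at 15 °C → α = 1.8×10⁻⁴ K⁻¹
Layer 3 at 8.6 °C → α = 1.3×10⁻⁴ K⁻¹
Layer 4 at 1.7 °C → α = 0.78×10⁻⁴ K⁻¹
Layer 1: 1.3 × 2.7×10⁻⁴ × 140 = 0.04914 m
140–470 m: 0.84 × 1.8×10⁻⁴ × 330 = 0.049896 m
Layer 3: 1.3×10⁻⁴ × 0.19 × 180 = 0.004446 m
0.78×10⁻⁴ × 1700 × 0.26 = 0.034476 m
Δh = 0.04914 + 0.049896 + 0.004446 + 0.034476 = 0.137958 m ≈ 13.8 cm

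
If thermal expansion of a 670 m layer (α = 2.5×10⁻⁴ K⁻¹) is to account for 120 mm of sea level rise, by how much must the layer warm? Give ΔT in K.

about 0.716 K

ΔT = Δh/(αH) = 0.12 / (2.5×10⁻⁴ × 670) ≈ 0.7164 K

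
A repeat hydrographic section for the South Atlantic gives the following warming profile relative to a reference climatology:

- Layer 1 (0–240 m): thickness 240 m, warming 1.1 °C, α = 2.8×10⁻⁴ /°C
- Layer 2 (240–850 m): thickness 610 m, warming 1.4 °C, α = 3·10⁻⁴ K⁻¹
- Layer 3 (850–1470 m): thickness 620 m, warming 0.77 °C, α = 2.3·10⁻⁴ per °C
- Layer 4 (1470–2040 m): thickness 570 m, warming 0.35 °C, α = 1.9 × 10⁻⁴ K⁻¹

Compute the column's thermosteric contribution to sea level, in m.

1.1 × 240 × 2.8×10⁻⁴ = 0.07392 m
240–850 m: 3×10⁻⁴ × 610 × 1.4 = 0.25620 m
850–1470 m: 2.3×10⁻⁴ × 0.77 × 620 = 0.109802 m
570 × 1.9×10⁻⁴ × 0.35 = 0.037905 m
Δh = 0.07392 + 0.25620 + 0.109802 + 0.037905 = 0.477827 m

about 0.478 m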